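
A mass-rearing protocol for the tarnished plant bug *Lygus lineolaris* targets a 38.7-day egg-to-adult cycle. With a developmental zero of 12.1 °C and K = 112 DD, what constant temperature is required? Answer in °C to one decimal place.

15.0 °C

Required daily accumulation = 112 / 38.7 = 2.894 DD/day.
T = T_base + 2.894 = 12.1 + 2.894 = 14.994 ≈ 15.0 °C.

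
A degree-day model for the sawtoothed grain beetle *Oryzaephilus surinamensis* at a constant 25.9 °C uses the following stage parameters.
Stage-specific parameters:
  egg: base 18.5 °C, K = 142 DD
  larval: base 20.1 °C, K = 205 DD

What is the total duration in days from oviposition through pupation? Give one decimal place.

egg: 142 / (25.9 − 18.5) = 142 / 7.4 = 19.189 d.
larval: 205 / (25.9 − 20.1) = 205 / 5.8 = 35.345 d.
Sum = 54.534 ≈ 54.5 days.

54.5 days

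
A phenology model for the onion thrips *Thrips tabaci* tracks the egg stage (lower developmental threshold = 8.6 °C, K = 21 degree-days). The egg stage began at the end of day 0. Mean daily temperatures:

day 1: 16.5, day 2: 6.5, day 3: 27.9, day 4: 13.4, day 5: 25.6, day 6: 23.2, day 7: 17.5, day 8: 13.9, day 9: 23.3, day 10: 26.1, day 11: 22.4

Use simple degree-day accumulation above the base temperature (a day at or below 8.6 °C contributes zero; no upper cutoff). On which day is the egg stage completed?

day 3

Daily DD above 8.6 °C: 7.9, 0.0, 19.3, 4.8, 17.0, 14.6, 8.9, 5.3, 14.7, 17.5, 13.8.
Cumulative: 7.9, 7.9, 27.2, 32.0, 49.0, 63.6, 72.5, 77.8, 92.5, 110.0, 123.8.
The total first reaches 21 DD on day 3.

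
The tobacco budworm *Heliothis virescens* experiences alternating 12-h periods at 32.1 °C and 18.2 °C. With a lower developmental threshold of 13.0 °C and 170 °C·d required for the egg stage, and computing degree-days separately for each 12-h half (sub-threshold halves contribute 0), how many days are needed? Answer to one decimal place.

Day half: max(0, 32.1 − 13.0) × 0.5 = 19.1 × 0.5 = 9.55 DD.
Night half: max(0, 18.2 − 13.0) × 0.5 = 5.2 × 0.5 = 2.60 DD.
Per 24 h: 12.15 DD/day.
Duration = 170 / 12.15 = 13.992 ≈ 14.0 days.

14.0 days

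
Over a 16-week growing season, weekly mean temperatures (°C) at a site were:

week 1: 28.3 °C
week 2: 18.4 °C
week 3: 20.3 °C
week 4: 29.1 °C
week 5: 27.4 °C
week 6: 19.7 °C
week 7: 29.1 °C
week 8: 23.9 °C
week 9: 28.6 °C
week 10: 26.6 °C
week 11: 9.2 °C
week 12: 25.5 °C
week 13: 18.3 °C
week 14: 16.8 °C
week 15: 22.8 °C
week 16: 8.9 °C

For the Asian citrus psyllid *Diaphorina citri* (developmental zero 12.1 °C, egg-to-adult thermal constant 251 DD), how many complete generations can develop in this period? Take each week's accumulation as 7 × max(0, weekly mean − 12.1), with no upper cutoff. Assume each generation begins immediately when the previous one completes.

4 generations

Weekly DD (7 × max(0, T̄ − 12.1)): 113.4, 44.1, 57.4, 119.0, 107.1, 53.2, 119.0, 82.6, 115.5, 101.5, 0.0, 93.8, 43.4, 32.9, 74.9, 0.0.
Season total = 1157.8 DD.
Complete generations = ⌊1157.8 / 251⌋ = 4.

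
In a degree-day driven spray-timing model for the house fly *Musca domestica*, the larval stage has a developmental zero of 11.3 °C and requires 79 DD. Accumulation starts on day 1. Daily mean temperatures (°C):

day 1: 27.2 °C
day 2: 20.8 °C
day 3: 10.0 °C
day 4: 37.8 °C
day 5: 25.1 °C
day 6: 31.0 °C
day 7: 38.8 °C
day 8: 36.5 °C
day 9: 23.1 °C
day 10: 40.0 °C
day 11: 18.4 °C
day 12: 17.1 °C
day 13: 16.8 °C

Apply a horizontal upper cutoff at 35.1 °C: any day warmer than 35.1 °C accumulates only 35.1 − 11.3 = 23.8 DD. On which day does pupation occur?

Daily DD above 11.3 °C (capped at 23.8): 15.9, 9.5, 0.0, 23.8, 13.8, 19.7, 23.8, 23.8, 11.8, 23.8, 7.1, 5.8, 5.5.
Cumulative: 15.9, 25.4, 25.4, 49.2, 63.0, 82.7, 106.5, 130.3, 142.1, 165.9, 173.0, 178.8, 184.3.
The total first reaches 79 DD on day 6.

day 6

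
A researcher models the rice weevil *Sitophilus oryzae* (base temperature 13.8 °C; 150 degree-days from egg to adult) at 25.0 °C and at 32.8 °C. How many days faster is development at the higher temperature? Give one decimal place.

5.5 days

At 25.0 °C: 150 / (25.0 − 13.8) = 150 / 11.2 = 13.393 d.
At 32.8 °C: 150 / (32.8 − 13.8) = 150 / 19.0 = 7.895 d.
Difference = |13.393 − 7.895| = 5.498 ≈ 5.5 days.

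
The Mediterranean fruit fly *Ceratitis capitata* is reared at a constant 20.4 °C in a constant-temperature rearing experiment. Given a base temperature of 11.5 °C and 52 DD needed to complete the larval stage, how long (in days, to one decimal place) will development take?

Daily accumulation = 20.4 − 11.5 = 8.9 DD/day.
Duration = 52 / 8.9 = 5.843 ≈ 5.8 days.

5.8 days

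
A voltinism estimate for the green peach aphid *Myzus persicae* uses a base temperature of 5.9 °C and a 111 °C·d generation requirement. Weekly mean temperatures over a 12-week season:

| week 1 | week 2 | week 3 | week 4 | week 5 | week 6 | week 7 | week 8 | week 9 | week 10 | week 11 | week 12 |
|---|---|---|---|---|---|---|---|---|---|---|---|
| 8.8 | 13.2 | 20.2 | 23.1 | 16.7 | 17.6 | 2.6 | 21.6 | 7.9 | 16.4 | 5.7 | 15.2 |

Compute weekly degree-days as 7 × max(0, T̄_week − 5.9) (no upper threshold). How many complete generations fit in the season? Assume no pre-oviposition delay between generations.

Weekly DD (7 × max(0, T̄ − 5.9)): 20.3, 51.1, 100.1, 120.4, 75.6, 81.9, 0.0, 109.9, 14.0, 73.5, 0.0, 65.1.
Season total = 711.9 DD.
Complete generations = ⌊711.9 / 111⌋ = 6.

6 generations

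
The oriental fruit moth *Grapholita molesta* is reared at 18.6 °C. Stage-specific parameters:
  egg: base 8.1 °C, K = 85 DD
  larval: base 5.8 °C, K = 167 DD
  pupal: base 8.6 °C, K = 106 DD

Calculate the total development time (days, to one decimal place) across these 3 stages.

31.7 days

egg: 85 / (18.6 − 8.1) = 85 / 10.5 = 8.095 d.
larval: 167 / (18.6 − 5.8) = 167 / 12.8 = 13.047 d.
pupal: 106 / (18.6 − 8.6) = 106 / 10.0 = 10.600 d.
Sum = 31.742 ≈ 31.7 days.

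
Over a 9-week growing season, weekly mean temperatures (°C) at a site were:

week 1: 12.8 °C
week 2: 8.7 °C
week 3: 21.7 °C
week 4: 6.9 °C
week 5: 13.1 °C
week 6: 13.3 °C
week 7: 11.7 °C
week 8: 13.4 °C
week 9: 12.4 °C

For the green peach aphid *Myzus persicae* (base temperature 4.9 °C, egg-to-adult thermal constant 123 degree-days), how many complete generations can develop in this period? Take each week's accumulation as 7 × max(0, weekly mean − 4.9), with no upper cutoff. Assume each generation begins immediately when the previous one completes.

Weekly DD (7 × max(0, T̄ − 4.9)): 55.3, 26.6, 117.6, 14.0, 57.4, 58.8, 47.6, 59.5, 52.5.
Season total = 489.3 DD.
Complete generations = ⌊489.3 / 123⌋ = 3.

3 generations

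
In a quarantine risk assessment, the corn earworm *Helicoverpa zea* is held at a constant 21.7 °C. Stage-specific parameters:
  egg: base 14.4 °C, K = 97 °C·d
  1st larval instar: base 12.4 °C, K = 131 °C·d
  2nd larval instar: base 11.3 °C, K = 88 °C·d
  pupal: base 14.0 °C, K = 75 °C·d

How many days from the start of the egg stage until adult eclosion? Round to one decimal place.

egg: 97 / (21.7 − 14.4) = 97 / 7.3 = 13.288 d.
1st larval instar: 131 / (21.7 − 12.4) = 131 / 9.3 = 14.086 d.
2nd larval instar: 88 / (21.7 − 11.3) = 88 / 10.4 = 8.462 d.
pupal: 75 / (21.7 − 14.0) = 75 / 7.7 = 9.740 d.
Sum = 45.575 ≈ 45.6 days.

45.6 days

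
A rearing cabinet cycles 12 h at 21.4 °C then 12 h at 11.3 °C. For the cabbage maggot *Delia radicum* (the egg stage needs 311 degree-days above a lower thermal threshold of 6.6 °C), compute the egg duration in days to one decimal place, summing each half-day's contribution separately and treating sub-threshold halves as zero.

31.9 days

Day half: max(0, 21.4 − 6.6) × 0.5 = 14.8 × 0.5 = 7.40 DD.
Night half: max(0, 11.3 − 6.6) × 0.5 = 4.7 × 0.5 = 2.35 DD.
Per 24 h: 9.75 DD/day.
Duration = 311 / 9.75 = 31.897 ≈ 31.9 days.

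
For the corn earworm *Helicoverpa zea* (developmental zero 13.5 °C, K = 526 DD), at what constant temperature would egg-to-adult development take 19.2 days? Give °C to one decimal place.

Required daily accumulation = 526 / 19.2 = 27.396 DD/day.
T = T_base + 27.396 = 13.5 + 27.396 = 40.896 ≈ 40.9 °C.

40.9 °C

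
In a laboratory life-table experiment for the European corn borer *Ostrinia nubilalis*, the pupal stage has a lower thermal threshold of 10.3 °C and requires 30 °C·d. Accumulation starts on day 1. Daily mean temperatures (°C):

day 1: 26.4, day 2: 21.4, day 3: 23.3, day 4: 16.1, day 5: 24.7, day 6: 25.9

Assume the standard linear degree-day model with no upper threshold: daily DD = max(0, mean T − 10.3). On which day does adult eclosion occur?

day 3

Daily DD above 10.3 °C: 16.1, 11.1, 13.0, 5.8, 14.4, 15.6.
Cumulative: 16.1, 27.2, 40.2, 46.0, 60.4, 76.0.
The total first reaches 30 DD on day 3.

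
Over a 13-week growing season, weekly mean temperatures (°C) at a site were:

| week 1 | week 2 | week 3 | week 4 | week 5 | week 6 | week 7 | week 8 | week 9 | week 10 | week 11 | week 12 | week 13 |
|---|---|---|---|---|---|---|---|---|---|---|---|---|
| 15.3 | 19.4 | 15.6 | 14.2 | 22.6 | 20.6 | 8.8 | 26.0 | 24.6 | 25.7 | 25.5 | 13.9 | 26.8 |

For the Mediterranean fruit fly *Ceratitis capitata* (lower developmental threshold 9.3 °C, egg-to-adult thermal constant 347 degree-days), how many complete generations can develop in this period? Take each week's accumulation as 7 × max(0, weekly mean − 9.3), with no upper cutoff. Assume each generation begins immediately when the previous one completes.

2 generations

Weekly DD (7 × max(0, T̄ − 9.3)): 42.0, 70.7, 44.1, 34.3, 93.1, 79.1, 0.0, 116.9, 107.1, 114.8, 113.4, 32.2, 122.5.
Season total = 970.2 DD.
Complete generations = ⌊970.2 / 347⌋ = 2.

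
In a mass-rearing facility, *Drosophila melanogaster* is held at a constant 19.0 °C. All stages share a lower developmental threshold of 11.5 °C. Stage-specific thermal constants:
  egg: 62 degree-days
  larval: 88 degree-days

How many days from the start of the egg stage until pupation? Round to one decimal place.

20.0 days

Daily accumulation at 19.0 °C = 19.0 − 11.5 = 7.5 DD/day.
Total K = 62 + 88 = 150 DD.
Total duration = 150 / 7.5 = 20.000 ≈ 20.0 days.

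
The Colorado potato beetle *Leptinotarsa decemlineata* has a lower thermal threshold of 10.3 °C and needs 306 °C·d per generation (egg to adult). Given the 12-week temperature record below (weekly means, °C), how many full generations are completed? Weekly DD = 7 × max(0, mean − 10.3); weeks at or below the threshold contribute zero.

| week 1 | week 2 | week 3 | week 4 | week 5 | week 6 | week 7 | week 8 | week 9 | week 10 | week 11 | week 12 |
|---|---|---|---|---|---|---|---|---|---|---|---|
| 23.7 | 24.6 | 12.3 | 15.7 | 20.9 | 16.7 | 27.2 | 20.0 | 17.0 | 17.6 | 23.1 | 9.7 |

Weekly DD (7 × max(0, T̄ − 10.3)): 93.8, 100.1, 14.0, 37.8, 74.2, 44.8, 118.3, 67.9, 46.9, 51.1, 89.6, 0.0.
Season total = 738.5 DD.
Complete generations = ⌊738.5 / 306⌋ = 2.

2 generations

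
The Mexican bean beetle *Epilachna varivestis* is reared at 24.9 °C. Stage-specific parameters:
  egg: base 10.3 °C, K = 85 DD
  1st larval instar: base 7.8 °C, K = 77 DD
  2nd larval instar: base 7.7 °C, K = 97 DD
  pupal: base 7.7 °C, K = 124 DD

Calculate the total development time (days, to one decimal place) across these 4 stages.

23.2 days

egg: 85 / (24.9 − 10.3) = 85 / 14.6 = 5.822 d.
1st larval instar: 77 / (24.9 − 7.8) = 77 / 17.1 = 4.503 d.
2nd larval instar: 97 / (24.9 − 7.7) = 97 / 17.2 = 5.640 d.
pupal: 124 / (24.9 − 7.7) = 124 / 17.2 = 7.209 d.
Sum = 23.174 ≈ 23.2 days.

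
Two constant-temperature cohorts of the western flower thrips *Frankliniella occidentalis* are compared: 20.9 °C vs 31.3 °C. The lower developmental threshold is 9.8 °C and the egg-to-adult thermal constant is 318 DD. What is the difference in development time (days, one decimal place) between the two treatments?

At 20.9 °C: 318 / (20.9 − 9.8) = 318 / 11.1 = 28.649 d.
At 31.3 °C: 318 / (31.3 − 9.8) = 318 / 21.5 = 14.791 d.
Difference = |28.649 − 14.791| = 13.858 ≈ 13.9 days.

13.9 days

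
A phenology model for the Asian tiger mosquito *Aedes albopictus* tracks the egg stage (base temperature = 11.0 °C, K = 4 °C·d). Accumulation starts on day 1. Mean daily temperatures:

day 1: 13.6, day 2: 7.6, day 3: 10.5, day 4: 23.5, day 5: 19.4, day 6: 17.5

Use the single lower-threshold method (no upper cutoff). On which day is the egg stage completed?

day 4

Daily DD above 11.0 °C: 2.6, 0.0, 0.0, 12.5, 8.4, 6.5.
Cumulative: 2.6, 2.6, 2.6, 15.1, 23.5, 30.0.
The total first reaches 4 DD on day 4.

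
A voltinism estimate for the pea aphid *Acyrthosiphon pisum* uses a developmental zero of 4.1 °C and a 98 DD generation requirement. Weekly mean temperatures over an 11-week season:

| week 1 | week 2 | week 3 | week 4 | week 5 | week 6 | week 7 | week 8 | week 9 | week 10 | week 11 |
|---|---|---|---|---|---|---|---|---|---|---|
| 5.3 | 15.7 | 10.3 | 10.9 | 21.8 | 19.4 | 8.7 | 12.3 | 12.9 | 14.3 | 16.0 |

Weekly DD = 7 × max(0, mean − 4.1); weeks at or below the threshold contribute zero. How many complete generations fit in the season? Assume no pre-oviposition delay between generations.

Weekly DD (7 × max(0, T̄ − 4.1)): 8.4, 81.2, 43.4, 47.6, 123.9, 107.1, 32.2, 57.4, 61.6, 71.4, 83.3.
Season total = 717.5 DD.
Complete generations = ⌊717.5 / 98⌋ = 7.

7 generations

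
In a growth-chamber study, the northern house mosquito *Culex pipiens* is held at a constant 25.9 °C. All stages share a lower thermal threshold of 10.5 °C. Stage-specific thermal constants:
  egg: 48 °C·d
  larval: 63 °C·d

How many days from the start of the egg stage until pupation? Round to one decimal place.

7.2 days

Daily accumulation at 25.9 °C = 25.9 − 10.5 = 15.4 DD/day.
Total K = 48 + 63 = 111 DD.
Total duration = 111 / 15.4 = 7.208 ≈ 7.2 days.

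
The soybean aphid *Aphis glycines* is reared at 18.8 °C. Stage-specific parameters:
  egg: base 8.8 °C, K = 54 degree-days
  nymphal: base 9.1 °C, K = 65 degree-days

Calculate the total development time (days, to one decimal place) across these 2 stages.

12.1 days

egg: 54 / (18.8 − 8.8) = 54 / 10.0 = 5.400 d.
nymphal: 65 / (18.8 − 9.1) = 65 / 9.7 = 6.701 d.
Sum = 12.101 ≈ 12.1 days.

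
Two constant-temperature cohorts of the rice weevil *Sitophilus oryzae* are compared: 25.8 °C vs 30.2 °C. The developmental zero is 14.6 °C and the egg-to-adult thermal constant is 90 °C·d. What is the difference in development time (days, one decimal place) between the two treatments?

2.3 days

At 25.8 °C: 90 / (25.8 − 14.6) = 90 / 11.2 = 8.036 d.
At 30.2 °C: 90 / (30.2 − 14.6) = 90 / 15.6 = 5.769 d.
Difference = |8.036 − 5.769| = 2.266 ≈ 2.3 days.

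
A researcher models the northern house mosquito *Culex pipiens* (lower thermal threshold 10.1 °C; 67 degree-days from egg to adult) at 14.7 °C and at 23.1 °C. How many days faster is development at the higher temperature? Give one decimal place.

At 14.7 °C: 67 / (14.7 − 10.1) = 67 / 4.6 = 14.565 d.
At 23.1 °C: 67 / (23.1 − 10.1) = 67 / 13.0 = 5.154 d.
Difference = |14.565 − 5.154| = 9.411 ≈ 9.4 days.

9.4 days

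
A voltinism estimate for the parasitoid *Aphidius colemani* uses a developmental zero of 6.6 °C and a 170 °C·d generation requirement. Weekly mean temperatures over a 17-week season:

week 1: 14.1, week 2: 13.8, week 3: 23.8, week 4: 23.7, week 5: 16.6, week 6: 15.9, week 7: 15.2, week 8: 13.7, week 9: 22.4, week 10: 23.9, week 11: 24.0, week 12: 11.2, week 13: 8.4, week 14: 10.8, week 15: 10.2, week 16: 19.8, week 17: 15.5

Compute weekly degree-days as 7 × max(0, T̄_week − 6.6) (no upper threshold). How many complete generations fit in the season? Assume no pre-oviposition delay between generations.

Weekly DD (7 × max(0, T̄ − 6.6)): 52.5, 50.4, 120.4, 119.7, 70.0, 65.1, 60.2, 49.7, 110.6, 121.1, 121.8, 32.2, 12.6, 29.4, 25.2, 92.4, 62.3.
Season total = 1195.6 DD.
Complete generations = ⌊1195.6 / 170⌋ = 7.

7 generations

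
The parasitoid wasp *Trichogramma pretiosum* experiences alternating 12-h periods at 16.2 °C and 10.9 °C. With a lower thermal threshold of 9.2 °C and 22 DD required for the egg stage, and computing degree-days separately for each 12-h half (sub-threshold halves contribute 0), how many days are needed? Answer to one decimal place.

5.1 days

Day half: max(0, 16.2 − 9.2) × 0.5 = 7.0 × 0.5 = 3.50 DD.
Night half: max(0, 10.9 − 9.2) × 0.5 = 1.7 × 0.5 = 0.85 DD.
Per 24 h: 4.35 DD/day.
Duration = 22 / 4.35 = 5.057 ≈ 5.1 days.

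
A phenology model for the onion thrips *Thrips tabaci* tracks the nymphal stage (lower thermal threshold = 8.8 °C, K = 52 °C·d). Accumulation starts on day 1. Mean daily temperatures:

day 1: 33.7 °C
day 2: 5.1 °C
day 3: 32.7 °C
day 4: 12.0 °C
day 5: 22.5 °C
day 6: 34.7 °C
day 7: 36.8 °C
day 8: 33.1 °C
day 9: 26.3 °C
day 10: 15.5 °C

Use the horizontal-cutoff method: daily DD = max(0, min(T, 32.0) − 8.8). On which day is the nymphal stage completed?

Daily DD above 8.8 °C (capped at 23.2): 23.2, 0.0, 23.2, 3.2, 13.7, 23.2, 23.2, 23.2, 17.5, 6.7.
Cumulative: 23.2, 23.2, 46.4, 49.6, 63.3, 86.5, 109.7, 132.9, 150.4, 157.1.
The total first reaches 52 DD on day 5.

day 5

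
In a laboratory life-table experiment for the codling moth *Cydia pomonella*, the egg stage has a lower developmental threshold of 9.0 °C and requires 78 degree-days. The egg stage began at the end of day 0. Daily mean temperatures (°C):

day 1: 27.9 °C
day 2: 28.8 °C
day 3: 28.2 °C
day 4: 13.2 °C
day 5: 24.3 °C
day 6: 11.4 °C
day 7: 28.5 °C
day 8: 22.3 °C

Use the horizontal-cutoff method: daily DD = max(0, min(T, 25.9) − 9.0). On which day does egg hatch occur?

Daily DD above 9.0 °C (capped at 16.9): 16.9, 16.9, 16.9, 4.2, 15.3, 2.4, 16.9, 13.3.
Cumulative: 16.9, 33.8, 50.7, 54.9, 70.2, 72.6, 89.5, 102.8.
The total first reaches 78 DD on day 7.

day 7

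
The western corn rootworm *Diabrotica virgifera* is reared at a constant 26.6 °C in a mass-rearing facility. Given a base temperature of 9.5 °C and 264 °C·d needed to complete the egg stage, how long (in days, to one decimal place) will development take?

15.4 days

Daily accumulation = 26.6 − 9.5 = 17.1 DD/day.
Duration = 264 / 17.1 = 15.439 ≈ 15.4 days.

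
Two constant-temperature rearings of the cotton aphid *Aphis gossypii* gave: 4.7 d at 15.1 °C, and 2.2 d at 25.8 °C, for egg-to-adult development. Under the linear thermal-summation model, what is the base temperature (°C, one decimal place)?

5.7 °C

Linear rate model ⇒ the product D·(T − T_b) is constant across temperatures.
4.7·(15.1 − T_b) = 2.2·(25.8 − T_b)
T_b = (4.7·15.1 − 2.2·25.8) / (4.7 − 2.2) = 14.21 / 2.5 = 5.684 °C ≈ 5.7 °C.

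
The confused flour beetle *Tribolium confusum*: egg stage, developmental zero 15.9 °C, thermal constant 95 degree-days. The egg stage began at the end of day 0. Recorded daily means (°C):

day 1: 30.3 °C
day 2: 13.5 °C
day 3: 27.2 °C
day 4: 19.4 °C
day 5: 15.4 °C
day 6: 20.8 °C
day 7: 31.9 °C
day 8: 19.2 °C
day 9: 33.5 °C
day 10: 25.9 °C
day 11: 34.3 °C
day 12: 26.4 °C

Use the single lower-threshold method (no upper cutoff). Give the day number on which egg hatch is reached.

day 11

Daily DD above 15.9 °C: 14.4, 0.0, 11.3, 3.5, 0.0, 4.9, 16.0, 3.3, 17.6, 10.0, 18.4, 10.5.
Cumulative: 14.4, 14.4, 25.7, 29.2, 29.2, 34.1, 50.1, 53.4, 71.0, 81.0, 99.4, 109.9.
The total first reaches 95 DD on day 11.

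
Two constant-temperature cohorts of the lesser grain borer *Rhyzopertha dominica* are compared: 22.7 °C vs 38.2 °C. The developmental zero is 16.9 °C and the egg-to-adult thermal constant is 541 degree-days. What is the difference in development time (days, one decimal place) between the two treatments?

At 22.7 °C: 541 / (22.7 − 16.9) = 541 / 5.8 = 93.276 d.
At 38.2 °C: 541 / (38.2 − 16.9) = 541 / 21.3 = 25.399 d.
Difference = |93.276 − 25.399| = 67.877 ≈ 67.9 days.

67.9 days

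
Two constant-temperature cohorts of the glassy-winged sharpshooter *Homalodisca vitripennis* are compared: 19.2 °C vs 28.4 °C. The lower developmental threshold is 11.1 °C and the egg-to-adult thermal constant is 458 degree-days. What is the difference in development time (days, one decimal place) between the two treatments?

30.1 days

At 19.2 °C: 458 / (19.2 − 11.1) = 458 / 8.1 = 56.543 d.
At 28.4 °C: 458 / (28.4 − 11.1) = 458 / 17.3 = 26.474 d.
Difference = |56.543 − 26.474| = 30.069 ≈ 30.1 days.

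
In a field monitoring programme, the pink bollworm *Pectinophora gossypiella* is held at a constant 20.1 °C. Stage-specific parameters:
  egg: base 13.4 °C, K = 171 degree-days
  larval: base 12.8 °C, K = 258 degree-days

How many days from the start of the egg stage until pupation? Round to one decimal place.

60.9 days

egg: 171 / (20.1 − 13.4) = 171 / 6.7 = 25.522 d.
larval: 258 / (20.1 − 12.8) = 258 / 7.3 = 35.342 d.
Sum = 60.865 ≈ 60.9 days.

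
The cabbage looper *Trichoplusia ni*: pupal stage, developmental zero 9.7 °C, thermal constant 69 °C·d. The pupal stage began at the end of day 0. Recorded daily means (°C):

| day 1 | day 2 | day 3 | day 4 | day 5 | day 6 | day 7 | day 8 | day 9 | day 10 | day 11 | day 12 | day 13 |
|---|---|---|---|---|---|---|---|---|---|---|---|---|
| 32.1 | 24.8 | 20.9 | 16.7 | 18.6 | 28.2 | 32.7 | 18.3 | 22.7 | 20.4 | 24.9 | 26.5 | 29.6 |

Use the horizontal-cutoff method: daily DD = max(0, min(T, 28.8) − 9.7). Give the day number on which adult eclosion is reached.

day 6

Daily DD above 9.7 °C (capped at 19.1): 19.1, 15.1, 11.2, 7.0, 8.9, 18.5, 19.1, 8.6, 13.0, 10.7, 15.2, 16.8, 19.1.
Cumulative: 19.1, 34.2, 45.4, 52.4, 61.3, 79.8, 98.9, 107.5, 120.5, 131.2, 146.4, 163.2, 182.3.
The total first reaches 69 DD on day 6.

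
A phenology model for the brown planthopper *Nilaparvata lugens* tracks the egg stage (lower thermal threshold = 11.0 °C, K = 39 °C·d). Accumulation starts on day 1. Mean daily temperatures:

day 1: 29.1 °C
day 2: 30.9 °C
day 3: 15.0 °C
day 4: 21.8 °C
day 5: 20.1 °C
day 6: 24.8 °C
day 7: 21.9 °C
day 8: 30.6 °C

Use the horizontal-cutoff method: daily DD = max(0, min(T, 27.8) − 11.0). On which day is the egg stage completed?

day 4

Daily DD above 11.0 °C (capped at 16.8): 16.8, 16.8, 4.0, 10.8, 9.1, 13.8, 10.9, 16.8.
Cumulative: 16.8, 33.6, 37.6, 48.4, 57.5, 71.3, 82.2, 99.0.
The total first reaches 39 DD on day 4.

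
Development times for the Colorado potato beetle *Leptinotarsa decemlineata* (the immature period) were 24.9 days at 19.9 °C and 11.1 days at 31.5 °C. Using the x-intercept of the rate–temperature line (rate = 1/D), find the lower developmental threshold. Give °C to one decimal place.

10.6 °C

Equal thermal constants: D₁(T₁ − T_b) = D₂(T₂ − T_b).
24.9·(19.9 − T_b) = 11.1·(31.5 − T_b)
T_b = (24.9·19.9 − 11.1·31.5) / (24.9 − 11.1) = 145.86 / 13.8 = 10.570 °C ≈ 10.6 °C.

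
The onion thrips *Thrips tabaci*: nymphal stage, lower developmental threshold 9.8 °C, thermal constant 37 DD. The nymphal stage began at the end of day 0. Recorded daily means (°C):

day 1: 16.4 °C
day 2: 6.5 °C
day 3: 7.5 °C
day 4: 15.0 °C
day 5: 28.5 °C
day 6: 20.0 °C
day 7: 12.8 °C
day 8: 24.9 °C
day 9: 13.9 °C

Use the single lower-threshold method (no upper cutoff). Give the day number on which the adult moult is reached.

Daily DD above 9.8 °C: 6.6, 0.0, 0.0, 5.2, 18.7, 10.2, 3.0, 15.1, 4.1.
Cumulative: 6.6, 6.6, 6.6, 11.8, 30.5, 40.7, 43.7, 58.8, 62.9.
The total first reaches 37 DD on day 6.

day 6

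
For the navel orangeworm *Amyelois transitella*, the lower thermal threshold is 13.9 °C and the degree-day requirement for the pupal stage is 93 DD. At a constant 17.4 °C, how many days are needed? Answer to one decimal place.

26.6 days

Daily accumulation = 17.4 − 13.9 = 3.5 DD/day.
Duration = 93 / 3.5 = 26.571 ≈ 26.6 days.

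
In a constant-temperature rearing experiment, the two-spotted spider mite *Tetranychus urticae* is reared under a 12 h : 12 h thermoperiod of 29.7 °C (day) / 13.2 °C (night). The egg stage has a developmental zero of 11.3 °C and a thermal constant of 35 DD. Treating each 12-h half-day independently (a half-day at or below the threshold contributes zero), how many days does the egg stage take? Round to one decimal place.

Day half: max(0, 29.7 − 11.3) × 0.5 = 18.4 × 0.5 = 9.20 DD.
Night half: max(0, 13.2 − 11.3) × 0.5 = 1.9 × 0.5 = 0.95 DD.
Per 24 h: 10.15 DD/day.
Duration = 35 / 10.15 = 3.448 ≈ 3.4 days.

3.4 days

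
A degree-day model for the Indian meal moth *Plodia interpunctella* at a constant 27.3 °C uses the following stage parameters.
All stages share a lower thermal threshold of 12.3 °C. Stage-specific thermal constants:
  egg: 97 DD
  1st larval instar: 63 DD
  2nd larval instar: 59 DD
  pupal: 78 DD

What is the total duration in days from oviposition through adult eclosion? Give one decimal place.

Daily accumulation at 27.3 °C = 27.3 − 12.3 = 15.0 DD/day.
Total K = 97 + 63 + 59 + 78 = 297 DD.
Total duration = 297 / 15.0 = 19.800 ≈ 19.8 days.

19.8 days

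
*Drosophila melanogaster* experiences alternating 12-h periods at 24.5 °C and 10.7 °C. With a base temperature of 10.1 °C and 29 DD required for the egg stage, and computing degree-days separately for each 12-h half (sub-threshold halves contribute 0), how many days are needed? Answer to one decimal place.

3.9 days

Day half: max(0, 24.5 − 10.1) × 0.5 = 14.4 × 0.5 = 7.20 DD.
Night half: max(0, 10.7 − 10.1) × 0.5 = 0.6 × 0.5 = 0.30 DD.
Per 24 h: 7.50 DD/day.
Duration = 29 / 7.50 = 3.867 ≈ 3.9 days.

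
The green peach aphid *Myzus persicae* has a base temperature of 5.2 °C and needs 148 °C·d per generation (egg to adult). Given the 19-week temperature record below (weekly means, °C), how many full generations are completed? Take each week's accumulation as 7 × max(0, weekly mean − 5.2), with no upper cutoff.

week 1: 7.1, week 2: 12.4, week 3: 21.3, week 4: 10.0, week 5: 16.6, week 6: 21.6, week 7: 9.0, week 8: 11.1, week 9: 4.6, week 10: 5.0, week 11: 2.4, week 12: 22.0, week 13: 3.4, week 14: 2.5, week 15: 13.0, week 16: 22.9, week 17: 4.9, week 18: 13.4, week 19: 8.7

5 generations

Weekly DD (7 × max(0, T̄ − 5.2)): 13.3, 50.4, 112.7, 33.6, 79.8, 114.8, 26.6, 41.3, 0.0, 0.0, 0.0, 117.6, 0.0, 0.0, 54.6, 123.9, 0.0, 57.4, 24.5.
Season total = 850.5 DD.
Complete generations = ⌊850.5 / 148⌋ = 5.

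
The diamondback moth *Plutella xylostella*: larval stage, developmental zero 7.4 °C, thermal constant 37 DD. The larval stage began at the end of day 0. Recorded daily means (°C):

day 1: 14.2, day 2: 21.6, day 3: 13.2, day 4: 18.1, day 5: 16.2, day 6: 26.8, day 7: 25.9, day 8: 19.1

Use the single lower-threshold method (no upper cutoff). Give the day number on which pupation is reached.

Daily DD above 7.4 °C: 6.8, 14.2, 5.8, 10.7, 8.8, 19.4, 18.5, 11.7.
Cumulative: 6.8, 21.0, 26.8, 37.5, 46.3, 65.7, 84.2, 95.9.
The total first reaches 37 DD on day 4.

day 4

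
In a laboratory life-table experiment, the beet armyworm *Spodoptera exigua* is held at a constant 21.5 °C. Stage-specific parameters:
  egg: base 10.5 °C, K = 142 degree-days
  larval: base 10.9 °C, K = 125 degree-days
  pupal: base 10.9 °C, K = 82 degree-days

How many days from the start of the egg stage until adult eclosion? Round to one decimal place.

32.4 days

egg: 142 / (21.5 − 10.5) = 142 / 11.0 = 12.909 d.
larval: 125 / (21.5 − 10.9) = 125 / 10.6 = 11.792 d.
pupal: 82 / (21.5 − 10.9) = 82 / 10.6 = 7.736 d.
Sum = 32.437 ≈ 32.4 days.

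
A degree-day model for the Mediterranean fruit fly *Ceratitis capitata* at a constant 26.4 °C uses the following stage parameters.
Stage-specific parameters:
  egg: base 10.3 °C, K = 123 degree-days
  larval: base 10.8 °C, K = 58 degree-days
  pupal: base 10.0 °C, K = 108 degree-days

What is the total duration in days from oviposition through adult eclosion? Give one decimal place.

17.9 days

egg: 123 / (26.4 − 10.3) = 123 / 16.1 = 7.640 d.
larval: 58 / (26.4 − 10.8) = 58 / 15.6 = 3.718 d.
pupal: 108 / (26.4 − 10.0) = 108 / 16.4 = 6.585 d.
Sum = 17.943 ≈ 17.9 days.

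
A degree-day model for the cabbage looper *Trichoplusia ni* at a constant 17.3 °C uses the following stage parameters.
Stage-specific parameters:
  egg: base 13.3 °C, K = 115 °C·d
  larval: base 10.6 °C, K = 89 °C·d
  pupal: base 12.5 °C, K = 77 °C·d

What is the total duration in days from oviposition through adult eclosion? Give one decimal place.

58.1 days

egg: 115 / (17.3 − 13.3) = 115 / 4.0 = 28.750 d.
larval: 89 / (17.3 − 10.6) = 89 / 6.7 = 13.284 d.
pupal: 77 / (17.3 − 12.5) = 77 / 4.8 = 16.042 d.
Sum = 58.075 ≈ 58.1 days.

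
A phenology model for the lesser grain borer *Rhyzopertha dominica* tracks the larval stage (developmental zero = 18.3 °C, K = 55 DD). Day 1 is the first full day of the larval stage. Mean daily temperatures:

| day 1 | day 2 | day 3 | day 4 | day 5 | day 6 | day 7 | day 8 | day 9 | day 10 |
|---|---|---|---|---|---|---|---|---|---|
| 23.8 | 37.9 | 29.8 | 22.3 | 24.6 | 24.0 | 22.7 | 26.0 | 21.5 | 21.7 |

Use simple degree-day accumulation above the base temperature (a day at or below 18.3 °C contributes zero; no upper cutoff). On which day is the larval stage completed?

Daily DD above 18.3 °C: 5.5, 19.6, 11.5, 4.0, 6.3, 5.7, 4.4, 7.7, 3.2, 3.4.
Cumulative: 5.5, 25.1, 36.6, 40.6, 46.9, 52.6, 57.0, 64.7, 67.9, 71.3.
The total first reaches 55 DD on day 7.

day 7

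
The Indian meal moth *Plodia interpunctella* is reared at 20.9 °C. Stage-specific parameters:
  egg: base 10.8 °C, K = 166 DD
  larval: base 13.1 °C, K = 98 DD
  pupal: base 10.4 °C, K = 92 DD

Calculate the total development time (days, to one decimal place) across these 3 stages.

37.8 days

egg: 166 / (20.9 − 10.8) = 166 / 10.1 = 16.436 d.
larval: 98 / (20.9 − 13.1) = 98 / 7.8 = 12.564 d.
pupal: 92 / (20.9 − 10.4) = 92 / 10.5 = 8.762 d.
Sum = 37.762 ≈ 37.8 days.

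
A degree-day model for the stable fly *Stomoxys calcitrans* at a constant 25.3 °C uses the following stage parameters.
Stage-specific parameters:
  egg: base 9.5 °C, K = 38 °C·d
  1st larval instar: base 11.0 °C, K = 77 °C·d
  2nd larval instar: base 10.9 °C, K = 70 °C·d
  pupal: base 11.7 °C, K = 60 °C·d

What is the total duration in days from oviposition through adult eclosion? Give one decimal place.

egg: 38 / (25.3 − 9.5) = 38 / 15.8 = 2.405 d.
1st larval instar: 77 / (25.3 − 11.0) = 77 / 14.3 = 5.385 d.
2nd larval instar: 70 / (25.3 − 10.9) = 70 / 14.4 = 4.861 d.
pupal: 60 / (25.3 − 11.7) = 60 / 13.6 = 4.412 d.
Sum = 17.063 ≈ 17.1 days.

17.1 days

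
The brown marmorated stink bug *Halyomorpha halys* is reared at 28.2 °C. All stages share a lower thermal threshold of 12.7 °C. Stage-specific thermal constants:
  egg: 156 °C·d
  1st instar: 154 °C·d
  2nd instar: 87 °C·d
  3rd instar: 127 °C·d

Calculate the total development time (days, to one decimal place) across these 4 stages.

Daily accumulation at 28.2 °C = 28.2 − 12.7 = 15.5 DD/day.
Total K = 156 + 154 + 87 + 127 = 524 DD.
Total duration = 524 / 15.5 = 33.806 ≈ 33.8 days.

33.8 days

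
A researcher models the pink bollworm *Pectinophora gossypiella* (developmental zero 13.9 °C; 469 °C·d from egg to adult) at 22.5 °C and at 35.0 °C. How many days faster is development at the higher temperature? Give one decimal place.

32.3 days

At 22.5 °C: 469 / (22.5 − 13.9) = 469 / 8.6 = 54.535 d.
At 35.0 °C: 469 / (35.0 − 13.9) = 469 / 21.1 = 22.227 d.
Difference = |54.535 − 22.227| = 32.307 ≈ 32.3 days.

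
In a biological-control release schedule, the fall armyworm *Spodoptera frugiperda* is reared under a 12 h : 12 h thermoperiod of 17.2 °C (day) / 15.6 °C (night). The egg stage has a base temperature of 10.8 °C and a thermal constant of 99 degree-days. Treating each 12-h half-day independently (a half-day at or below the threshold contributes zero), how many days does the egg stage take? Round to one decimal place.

Day half: max(0, 17.2 − 10.8) × 0.5 = 6.4 × 0.5 = 3.20 DD.
Night half: max(0, 15.6 − 10.8) × 0.5 = 4.8 × 0.5 = 2.40 DD.
Per 24 h: 5.60 DD/day.
Duration = 99 / 5.60 = 17.679 ≈ 17.7 days.

17.7 days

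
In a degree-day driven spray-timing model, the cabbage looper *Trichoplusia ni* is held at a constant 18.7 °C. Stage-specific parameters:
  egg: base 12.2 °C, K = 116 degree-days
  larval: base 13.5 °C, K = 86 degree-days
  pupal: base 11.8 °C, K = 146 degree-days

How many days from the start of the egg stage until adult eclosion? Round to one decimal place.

55.5 days

egg: 116 / (18.7 − 12.2) = 116 / 6.5 = 17.846 d.
larval: 86 / (18.7 − 13.5) = 86 / 5.2 = 16.538 d.
pupal: 146 / (18.7 − 11.8) = 146 / 6.9 = 21.159 d.
Sum = 55.544 ≈ 55.5 days.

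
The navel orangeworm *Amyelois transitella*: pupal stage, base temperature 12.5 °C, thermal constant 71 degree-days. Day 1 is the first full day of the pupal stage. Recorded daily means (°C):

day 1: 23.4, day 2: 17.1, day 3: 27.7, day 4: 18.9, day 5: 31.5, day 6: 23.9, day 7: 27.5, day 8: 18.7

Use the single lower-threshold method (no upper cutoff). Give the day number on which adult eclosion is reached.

day 7

Daily DD above 12.5 °C: 10.9, 4.6, 15.2, 6.4, 19.0, 11.4, 15.0, 6.2.
Cumulative: 10.9, 15.5, 30.7, 37.1, 56.1, 67.5, 82.5, 88.7.
The total first reaches 71 DD on day 7.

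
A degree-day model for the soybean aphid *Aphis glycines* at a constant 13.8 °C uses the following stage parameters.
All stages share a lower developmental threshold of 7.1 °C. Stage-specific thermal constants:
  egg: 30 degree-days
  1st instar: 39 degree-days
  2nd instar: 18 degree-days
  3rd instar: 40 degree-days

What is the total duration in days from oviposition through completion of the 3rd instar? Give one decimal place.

19.0 days

Daily accumulation at 13.8 °C = 13.8 − 7.1 = 6.7 DD/day.
Total K = 30 + 39 + 18 + 40 = 127 DD.
Total duration = 127 / 6.7 = 18.955 ≈ 19.0 days.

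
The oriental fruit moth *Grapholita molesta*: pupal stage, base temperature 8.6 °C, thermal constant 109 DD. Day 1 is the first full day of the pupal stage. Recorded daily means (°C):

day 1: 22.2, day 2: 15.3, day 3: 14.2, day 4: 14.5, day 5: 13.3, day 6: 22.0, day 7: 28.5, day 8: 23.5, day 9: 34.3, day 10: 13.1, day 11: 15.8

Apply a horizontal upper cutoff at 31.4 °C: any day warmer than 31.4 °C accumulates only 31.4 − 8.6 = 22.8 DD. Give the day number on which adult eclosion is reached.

Daily DD above 8.6 °C (capped at 22.8): 13.6, 6.7, 5.6, 5.9, 4.7, 13.4, 19.9, 14.9, 22.8, 4.5, 7.2.
Cumulative: 13.6, 20.3, 25.9, 31.8, 36.5, 49.9, 69.8, 84.7, 107.5, 112.0, 119.2.
The total first reaches 109 DD on day 10.

day 10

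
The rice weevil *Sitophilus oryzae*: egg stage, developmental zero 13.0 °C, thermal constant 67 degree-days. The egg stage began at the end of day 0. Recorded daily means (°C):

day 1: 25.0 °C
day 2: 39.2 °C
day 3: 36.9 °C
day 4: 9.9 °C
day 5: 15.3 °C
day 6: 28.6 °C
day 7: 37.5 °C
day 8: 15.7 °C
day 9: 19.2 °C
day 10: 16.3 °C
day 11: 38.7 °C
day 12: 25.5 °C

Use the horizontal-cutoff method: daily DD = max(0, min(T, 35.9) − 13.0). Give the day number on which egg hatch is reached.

Daily DD above 13.0 °C (capped at 22.9): 12.0, 22.9, 22.9, 0.0, 2.3, 15.6, 22.9, 2.7, 6.2, 3.3, 22.9, 12.5.
Cumulative: 12.0, 34.9, 57.8, 57.8, 60.1, 75.7, 98.6, 101.3, 107.5, 110.8, 133.7, 146.2.
The total first reaches 67 DD on day 6.

day 6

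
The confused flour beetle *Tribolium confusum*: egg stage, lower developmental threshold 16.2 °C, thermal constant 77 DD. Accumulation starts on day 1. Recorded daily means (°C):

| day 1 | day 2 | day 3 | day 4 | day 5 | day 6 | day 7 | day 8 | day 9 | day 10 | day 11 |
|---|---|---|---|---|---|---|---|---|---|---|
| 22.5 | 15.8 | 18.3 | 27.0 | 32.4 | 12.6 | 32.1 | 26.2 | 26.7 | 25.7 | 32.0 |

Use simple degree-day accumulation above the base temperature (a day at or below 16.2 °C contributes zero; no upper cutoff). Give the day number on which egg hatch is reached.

day 10

Daily DD above 16.2 °C: 6.3, 0.0, 2.1, 10.8, 16.2, 0.0, 15.9, 10.0, 10.5, 9.5, 15.8.
Cumulative: 6.3, 6.3, 8.4, 19.2, 35.4, 35.4, 51.3, 61.3, 71.8, 81.3, 97.1.
The total first reaches 77 DD on day 10.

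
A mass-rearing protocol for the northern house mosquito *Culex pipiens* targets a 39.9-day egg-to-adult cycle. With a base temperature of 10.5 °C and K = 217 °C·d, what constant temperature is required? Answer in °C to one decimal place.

Required daily accumulation = 217 / 39.9 = 5.439 DD/day.
T = T_base + 5.439 = 10.5 + 5.439 = 15.939 ≈ 15.9 °C.

15.9 °C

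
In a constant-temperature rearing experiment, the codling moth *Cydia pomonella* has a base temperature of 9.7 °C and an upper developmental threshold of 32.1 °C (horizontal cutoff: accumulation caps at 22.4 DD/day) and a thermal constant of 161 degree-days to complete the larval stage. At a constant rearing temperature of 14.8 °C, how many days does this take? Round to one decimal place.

31.6 days

Daily accumulation = 14.8 − 9.7 = 5.1 DD/day.
Duration = 161 / 5.1 = 31.569 ≈ 31.6 days.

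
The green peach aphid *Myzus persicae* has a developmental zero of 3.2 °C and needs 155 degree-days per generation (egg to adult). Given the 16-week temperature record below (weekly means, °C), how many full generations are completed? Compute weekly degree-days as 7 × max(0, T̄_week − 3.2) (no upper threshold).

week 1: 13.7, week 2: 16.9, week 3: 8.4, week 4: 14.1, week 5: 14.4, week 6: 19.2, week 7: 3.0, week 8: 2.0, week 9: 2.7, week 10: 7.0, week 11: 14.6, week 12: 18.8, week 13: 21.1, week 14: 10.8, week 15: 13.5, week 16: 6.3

Weekly DD (7 × max(0, T̄ − 3.2)): 73.5, 95.9, 36.4, 76.3, 78.4, 112.0, 0.0, 0.0, 0.0, 26.6, 79.8, 109.2, 125.3, 53.2, 72.1, 21.7.
Season total = 960.4 DD.
Complete generations = ⌊960.4 / 155⌋ = 6.

6 generations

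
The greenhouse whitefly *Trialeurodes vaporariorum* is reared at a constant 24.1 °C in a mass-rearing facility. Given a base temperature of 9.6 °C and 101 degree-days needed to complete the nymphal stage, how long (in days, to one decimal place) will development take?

Daily accumulation = 24.1 − 9.6 = 14.5 DD/day.
Duration = 101 / 14.5 = 6.966 ≈ 7.0 days.

7.0 days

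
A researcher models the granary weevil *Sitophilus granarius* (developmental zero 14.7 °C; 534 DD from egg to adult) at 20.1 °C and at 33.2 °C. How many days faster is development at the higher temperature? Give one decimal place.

At 20.1 °C: 534 / (20.1 − 14.7) = 534 / 5.4 = 98.889 d.
At 33.2 °C: 534 / (33.2 − 14.7) = 534 / 18.5 = 28.865 d.
Difference = |98.889 − 28.865| = 70.024 ≈ 70.0 days.

70.0 days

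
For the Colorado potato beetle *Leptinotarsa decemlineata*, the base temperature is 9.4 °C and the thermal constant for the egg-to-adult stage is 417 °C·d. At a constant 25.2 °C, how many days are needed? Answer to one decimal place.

26.4 days

Daily accumulation = 25.2 − 9.4 = 15.8 DD/day.
Duration = 417 / 15.8 = 26.392 ≈ 26.4 days.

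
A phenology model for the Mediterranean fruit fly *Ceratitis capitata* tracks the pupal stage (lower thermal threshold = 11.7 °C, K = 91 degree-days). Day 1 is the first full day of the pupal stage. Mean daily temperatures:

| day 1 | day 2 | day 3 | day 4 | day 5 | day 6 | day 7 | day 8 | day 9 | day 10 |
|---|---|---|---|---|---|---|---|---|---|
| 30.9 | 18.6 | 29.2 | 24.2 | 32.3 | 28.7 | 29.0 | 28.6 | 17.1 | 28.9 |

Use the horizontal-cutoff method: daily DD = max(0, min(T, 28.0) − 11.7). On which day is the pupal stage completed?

Daily DD above 11.7 °C (capped at 16.3): 16.3, 6.9, 16.3, 12.5, 16.3, 16.3, 16.3, 16.3, 5.4, 16.3.
Cumulative: 16.3, 23.2, 39.5, 52.0, 68.3, 84.6, 100.9, 117.2, 122.6, 138.9.
The total first reaches 91 DD on day 7.

day 7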